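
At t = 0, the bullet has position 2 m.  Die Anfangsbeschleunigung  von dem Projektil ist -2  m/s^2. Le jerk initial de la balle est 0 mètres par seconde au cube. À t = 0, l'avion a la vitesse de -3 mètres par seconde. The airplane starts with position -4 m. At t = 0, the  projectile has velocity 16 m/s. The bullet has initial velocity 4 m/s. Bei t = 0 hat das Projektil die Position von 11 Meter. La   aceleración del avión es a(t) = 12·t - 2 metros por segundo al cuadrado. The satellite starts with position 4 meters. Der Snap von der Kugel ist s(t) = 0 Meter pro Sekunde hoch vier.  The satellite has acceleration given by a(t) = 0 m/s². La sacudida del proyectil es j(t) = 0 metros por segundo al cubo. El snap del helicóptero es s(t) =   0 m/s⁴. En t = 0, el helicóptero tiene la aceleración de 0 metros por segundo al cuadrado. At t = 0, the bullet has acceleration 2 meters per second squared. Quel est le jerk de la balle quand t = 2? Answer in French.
Nous devons intégrer notre équation du snap s(t) = 0 1 fois. En intégrant le snap et en utilisant la condition initiale j(0) = 0, nous obtenons j(t) = 0. Nous avons le jerk j(t) = 0. En substituant t = 2: j(2) = 0.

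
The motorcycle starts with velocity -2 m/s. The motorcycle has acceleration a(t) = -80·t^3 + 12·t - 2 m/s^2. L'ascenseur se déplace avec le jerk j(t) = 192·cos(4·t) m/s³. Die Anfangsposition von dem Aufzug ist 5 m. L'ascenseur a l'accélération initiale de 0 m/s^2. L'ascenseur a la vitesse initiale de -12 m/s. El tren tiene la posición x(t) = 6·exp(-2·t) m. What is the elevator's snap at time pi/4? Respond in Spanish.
Para resolver esto, necesitamos tomar 1 derivada de nuestra ecuación de la sacudida j(t) = 192·cos(4·t). Derivando la sacudida, obtenemos el snap: s(t) = -768·sin(4·t). Usando s(t) = -768·sin(4·t) y sustituyendo t = pi/4, encontramos s = 0.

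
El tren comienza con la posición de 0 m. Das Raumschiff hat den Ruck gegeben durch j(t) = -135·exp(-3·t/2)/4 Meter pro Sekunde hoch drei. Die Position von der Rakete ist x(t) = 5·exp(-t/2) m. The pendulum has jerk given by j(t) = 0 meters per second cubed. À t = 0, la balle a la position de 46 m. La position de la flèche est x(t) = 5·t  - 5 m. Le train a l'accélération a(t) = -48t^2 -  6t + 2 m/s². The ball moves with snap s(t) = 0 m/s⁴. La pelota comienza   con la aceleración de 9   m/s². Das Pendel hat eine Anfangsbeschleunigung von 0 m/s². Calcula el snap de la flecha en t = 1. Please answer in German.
Wir müssen unsere Gleichung für die Position x(t) = 5·t - 5 4-mal ableiten. Durch Ableiten von der Position erhalten wir die Geschwindigkeit: v(t) = 5. Die Ableitung von der Geschwindigkeit ergibt die Beschleunigung: a(t) = 0. Mit d/dt von a(t) finden wir j(t) = 0. Die Ableitung von dem Ruck ergibt den Snap: s(t) = 0. Aus der Gleichung für den Snap s(t) = 0, setzen wir t = 1 ein und erhalten s = 0.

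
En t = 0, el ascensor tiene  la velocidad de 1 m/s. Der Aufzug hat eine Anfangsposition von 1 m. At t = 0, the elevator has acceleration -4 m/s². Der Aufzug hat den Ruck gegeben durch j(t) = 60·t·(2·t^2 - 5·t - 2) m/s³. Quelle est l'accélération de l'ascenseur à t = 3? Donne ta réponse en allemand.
Wir müssen die Stammfunktion unserer Gleichung für den Ruck j(t) = 60·t·(2·t^2 - 5·t - 2) 1-mal finden. Das Integral von dem Ruck, mit a(0) = -4, ergibt die Beschleunigung: a(t) = 30·t^4 - 100·t^3 - 60·t^2 - 4. Wir haben die Beschleunigung a(t) = 30·t^4 - 100·t^3 - 60·t^2 - 4. Durch Einsetzen von t = 3: a(3) = -814.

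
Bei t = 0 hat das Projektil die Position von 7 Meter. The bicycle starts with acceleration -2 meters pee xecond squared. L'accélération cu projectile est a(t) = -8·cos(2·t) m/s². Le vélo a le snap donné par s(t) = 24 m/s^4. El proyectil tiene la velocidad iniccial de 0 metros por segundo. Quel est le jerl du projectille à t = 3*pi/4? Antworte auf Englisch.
To solve this, we need to take 1 derivative of our acceleration equation a(t) = -8·cos(2·t). Taking d/dt of a(t), we find j(t) = 16·sin(2·t). From the given jerk equation j(t) = 16·sin(2·t), we substitute t = 3*pi/4 to get j = -16.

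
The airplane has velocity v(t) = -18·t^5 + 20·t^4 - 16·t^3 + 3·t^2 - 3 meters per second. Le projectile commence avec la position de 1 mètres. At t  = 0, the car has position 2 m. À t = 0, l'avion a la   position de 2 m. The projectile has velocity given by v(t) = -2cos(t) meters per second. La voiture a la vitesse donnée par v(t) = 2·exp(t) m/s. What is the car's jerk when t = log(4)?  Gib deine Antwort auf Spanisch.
Para resolver esto, necesitamos tomar 2 derivadas de nuestra ecuación de la velocidad v(t) = 2·exp(t). Tomando d/dt de v(t), encontramos a(t) = 2·exp(t). Tomando d/dt de a(t), encontramos j(t) = 2·exp(t). De la ecuación de la sacudida j(t) = 2·exp(t), sustituimos t = log(4) para obtener j = 8.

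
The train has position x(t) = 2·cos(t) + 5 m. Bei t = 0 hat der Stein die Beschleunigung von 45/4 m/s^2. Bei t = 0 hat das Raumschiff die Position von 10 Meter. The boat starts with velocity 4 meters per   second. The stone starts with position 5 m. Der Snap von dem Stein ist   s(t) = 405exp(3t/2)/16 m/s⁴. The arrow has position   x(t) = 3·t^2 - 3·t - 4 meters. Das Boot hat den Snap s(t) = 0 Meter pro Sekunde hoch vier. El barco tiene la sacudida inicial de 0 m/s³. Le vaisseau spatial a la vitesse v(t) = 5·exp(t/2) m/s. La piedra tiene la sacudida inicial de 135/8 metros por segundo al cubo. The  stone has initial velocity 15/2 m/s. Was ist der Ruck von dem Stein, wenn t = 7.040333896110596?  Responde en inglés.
Starting from snap s(t) = 405·exp(3·t/2)/16, we take 1 integral. The antiderivative of snap, with j(0) = 135/8, gives jerk: j(t) = 135·exp(3·t/2)/8. Using j(t) = 135·exp(3·t/2)/8 and substituting t = 7.040333896110596, we find j = 651045.024543616.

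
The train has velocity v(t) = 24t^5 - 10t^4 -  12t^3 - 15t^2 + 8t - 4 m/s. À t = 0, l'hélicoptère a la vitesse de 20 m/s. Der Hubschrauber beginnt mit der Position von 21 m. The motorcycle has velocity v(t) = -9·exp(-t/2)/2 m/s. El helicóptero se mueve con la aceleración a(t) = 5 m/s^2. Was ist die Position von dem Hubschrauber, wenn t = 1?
Wir müssen das Integral unserer Gleichung für die Beschleunigung a(t) = 5 2-mal finden. Die Stammfunktion von der Beschleunigung, mit v(0) = 20, ergibt die Geschwindigkeit: v(t) = 5·t + 20. Durch Integration von der Geschwindigkeit und Verwendung der Anfangsbedingung x(0) = 21, erhalten wir x(t) = 5·t^2/2 + 20·t + 21. Aus der Gleichung für die Position x(t) = 5·t^2/2 + 20·t + 21, setzen wir t = 1 ein und erhalten x = 87/2.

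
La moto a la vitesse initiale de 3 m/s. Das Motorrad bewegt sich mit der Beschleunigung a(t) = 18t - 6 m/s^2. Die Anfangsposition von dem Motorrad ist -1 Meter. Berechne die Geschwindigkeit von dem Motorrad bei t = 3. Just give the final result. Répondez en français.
La vitesse à t = 3 est v = 66.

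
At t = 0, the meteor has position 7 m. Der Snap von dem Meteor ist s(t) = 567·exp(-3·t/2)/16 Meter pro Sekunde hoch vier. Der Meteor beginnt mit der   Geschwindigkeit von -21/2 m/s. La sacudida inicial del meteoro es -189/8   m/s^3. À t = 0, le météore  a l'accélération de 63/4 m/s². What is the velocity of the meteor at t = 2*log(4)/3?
To solve this, we need to take 3 integrals of our snap equation s(t) = 567·exp(-3·t/2)/16. The integral of snap, with j(0) = -189/8, gives jerk: j(t) = -189·exp(-3·t/2)/8. The antiderivative of jerk, with a(0) = 63/4, gives acceleration: a(t) = 63·exp(-3·t/2)/4. Finding the antiderivative of a(t) and using v(0) = -21/2: v(t) = -21·exp(-3·t/2)/2. We have velocity v(t) = -21·exp(-3·t/2)/2. Substituting t = 2*log(4)/3: v(2*log(4)/3) = -21/8.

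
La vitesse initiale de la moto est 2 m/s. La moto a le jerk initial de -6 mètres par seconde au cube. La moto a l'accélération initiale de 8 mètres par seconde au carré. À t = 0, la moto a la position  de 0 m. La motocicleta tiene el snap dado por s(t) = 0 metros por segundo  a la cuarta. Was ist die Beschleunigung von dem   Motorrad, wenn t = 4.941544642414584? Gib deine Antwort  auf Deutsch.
Wir müssen die Stammfunktion unserer Gleichung für den Snap s(t) = 0 2-mal finden. Die Stammfunktion von dem Snap ist der Ruck. Mit j(0) = -6 erhalten wir j(t) = -6. Die Stammfunktion von dem Ruck, mit a(0) = 8, ergibt die Beschleunigung: a(t) = 8 - 6·t. Wir haben die Beschleunigung a(t) = 8 - 6·t. Durch Einsetzen von t = 4.941544642414584: a(4.941544642414584) = -21.6492678544875.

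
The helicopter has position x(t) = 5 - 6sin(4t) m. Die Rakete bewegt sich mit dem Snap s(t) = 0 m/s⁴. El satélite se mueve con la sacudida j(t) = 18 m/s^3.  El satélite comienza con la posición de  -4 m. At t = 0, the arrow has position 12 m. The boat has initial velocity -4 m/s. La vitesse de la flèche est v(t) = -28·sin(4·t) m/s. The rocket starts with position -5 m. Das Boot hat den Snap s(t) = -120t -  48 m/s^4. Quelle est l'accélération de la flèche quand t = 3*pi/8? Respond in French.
En partant de la vitesse v(t) = -28·sin(4·t), nous prenons 1 dérivée. La dérivée de la vitesse donne l'accélération: a(t) = -112·cos(4·t). Nous avons l'accélération a(t) = -112·cos(4·t). En substituant t = 3*pi/8: a(3*pi/8) = 0.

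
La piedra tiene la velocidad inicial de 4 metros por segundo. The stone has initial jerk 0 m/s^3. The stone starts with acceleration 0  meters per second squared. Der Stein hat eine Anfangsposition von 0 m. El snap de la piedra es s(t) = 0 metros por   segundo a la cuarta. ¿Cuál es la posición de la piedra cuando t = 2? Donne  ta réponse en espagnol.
Para resolver esto, necesitamos tomar 4 antiderivadas de nuestra ecuación del snap s(t) = 0. Tomando ∫s(t)dt y aplicando j(0) = 0, encontramos j(t) = 0. La integral de la sacudida, con a(0) = 0, da la aceleración: a(t) = 0. La integral de la aceleración, con v(0) = 4, da la velocidad: v(t) = 4. La integral de la velocidad, con x(0) = 0, da la posición: x(t) = 4·t. Usando x(t) = 4·t y sustituyendo t = 2, encontramos x = 8.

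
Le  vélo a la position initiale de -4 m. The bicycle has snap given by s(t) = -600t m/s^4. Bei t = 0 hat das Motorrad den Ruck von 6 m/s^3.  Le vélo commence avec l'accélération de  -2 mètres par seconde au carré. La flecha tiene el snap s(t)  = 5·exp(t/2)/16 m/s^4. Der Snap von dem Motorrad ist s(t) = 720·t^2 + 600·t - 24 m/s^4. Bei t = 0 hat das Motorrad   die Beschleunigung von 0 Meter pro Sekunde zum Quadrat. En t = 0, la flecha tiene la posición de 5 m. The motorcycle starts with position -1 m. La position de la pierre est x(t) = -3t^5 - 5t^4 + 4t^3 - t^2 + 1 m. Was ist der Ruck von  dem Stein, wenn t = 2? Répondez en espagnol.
Para resolver esto, necesitamos tomar 3 derivadas de nuestra ecuación de la posición x(t) = -3·t^5 - 5·t^4 + 4·t^3 - t^2 + 1. Tomando d/dt de x(t), encontramos v(t) = -15·t^4 - 20·t^3 + 12·t^2 - 2·t. Tomando d/dt de v(t), encontramos a(t) = -60·t^3 - 60·t^2 + 24·t - 2. La derivada de la aceleración da la sacudida: j(t) = -180·t^2 - 120·t + 24. Usando j(t) = -180·t^2 - 120·t + 24 y sustituyendo t = 2, encontramos j = -936.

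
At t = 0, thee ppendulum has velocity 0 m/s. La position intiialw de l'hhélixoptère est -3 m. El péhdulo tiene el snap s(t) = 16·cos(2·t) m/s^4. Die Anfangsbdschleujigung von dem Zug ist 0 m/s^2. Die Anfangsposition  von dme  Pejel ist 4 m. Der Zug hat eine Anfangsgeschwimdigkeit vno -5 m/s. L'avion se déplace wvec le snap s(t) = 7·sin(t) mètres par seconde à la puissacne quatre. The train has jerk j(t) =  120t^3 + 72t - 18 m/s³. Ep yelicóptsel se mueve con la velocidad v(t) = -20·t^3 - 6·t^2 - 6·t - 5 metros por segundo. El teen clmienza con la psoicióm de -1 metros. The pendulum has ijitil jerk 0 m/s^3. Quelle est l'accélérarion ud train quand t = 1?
Nous devons trouver la primitive de notre équation du jerk j(t) = 120·t^3 + 72·t - 18 1 fois. En intégrant le jerk et en utilisant la condition initiale a(0) = 0, nous obtenons a(t) = 6·t·(5·t^3 + 6·t - 3). Nous avons l'accélération a(t) = 6·t·(5·t^3 + 6·t - 3). En substituant t = 1: a(1) = 48.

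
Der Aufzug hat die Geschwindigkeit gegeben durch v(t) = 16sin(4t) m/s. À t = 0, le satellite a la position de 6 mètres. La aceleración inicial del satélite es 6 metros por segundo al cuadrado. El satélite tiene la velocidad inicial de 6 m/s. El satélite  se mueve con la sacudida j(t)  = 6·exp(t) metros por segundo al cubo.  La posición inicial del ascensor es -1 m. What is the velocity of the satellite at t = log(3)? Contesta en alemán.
Wir müssen unsere Gleichung für den Ruck j(t) = 6·exp(t) 2-mal integrieren. Das Integral von dem Ruck, mit a(0) = 6, ergibt die Beschleunigung: a(t) = 6·exp(t). Die Stammfunktion von der Beschleunigung, mit v(0) = 6, ergibt die Geschwindigkeit: v(t) = 6·exp(t). Mit v(t) = 6·exp(t) und Einsetzen von t = log(3), finden wir v = 18.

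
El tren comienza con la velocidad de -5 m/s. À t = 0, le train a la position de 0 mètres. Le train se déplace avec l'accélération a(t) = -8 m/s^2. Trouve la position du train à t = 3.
Nous devons intégrer notre équation de l'accélération a(t) = -8 2 fois. En intégrant l'accélération et en utilisant la condition initiale v(0) = -5, nous obtenons v(t) = -8·t - 5. En prenant ∫v(t)dt et en appliquant x(0) = 0, nous trouvons x(t) = -4·t^2 - 5·t. De l'équation de la position x(t) = -4·t^2 - 5·t, nous substituons t = 3 pour obtenir x = -51.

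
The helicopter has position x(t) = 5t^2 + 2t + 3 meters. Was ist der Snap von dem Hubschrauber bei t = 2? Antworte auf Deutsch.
Wir müssen unsere Gleichung für die Position x(t) = 5·t^2 + 2·t + 3 4-mal ableiten. Durch Ableiten von der Position erhalten wir die Geschwindigkeit: v(t) = 10·t + 2. Mit d/dt von v(t) finden wir a(t) = 10. Durch Ableiten von der Beschleunigung erhalten wir den Ruck: j(t) = 0. Mit d/dt von j(t) finden wir s(t) = 0. Mit s(t) = 0 und Einsetzen von t = 2, finden wir s = 0.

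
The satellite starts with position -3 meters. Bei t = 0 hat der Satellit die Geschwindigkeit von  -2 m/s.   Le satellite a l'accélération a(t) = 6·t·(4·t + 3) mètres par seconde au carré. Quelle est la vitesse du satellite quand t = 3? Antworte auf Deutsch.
Um dies zu lösen, müssen wir 1 Stammfunktion unserer Gleichung für die Beschleunigung a(t) = 6·t·(4·t + 3) finden. Durch Integration von der Beschleunigung und Verwendung der Anfangsbedingung v(0) = -2, erhalten wir v(t) = 8·t^3 + 9·t^2 - 2. Aus der Gleichung für die Geschwindigkeit v(t) = 8·t^3 + 9·t^2 - 2, setzen wir t = 3 ein und erhalten v = 295.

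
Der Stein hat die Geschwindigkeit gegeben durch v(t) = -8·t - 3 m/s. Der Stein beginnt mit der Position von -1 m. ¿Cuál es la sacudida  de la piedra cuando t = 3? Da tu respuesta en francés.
Nous devons dériver notre équation de la vitesse v(t) = -8·t - 3 2 fois. La dérivée de la vitesse donne l'accélération: a(t) = -8. En prenant d/dt de a(t), nous trouvons j(t) = 0. De l'équation du jerk j(t) = 0, nous substituons t = 3 pour obtenir j = 0.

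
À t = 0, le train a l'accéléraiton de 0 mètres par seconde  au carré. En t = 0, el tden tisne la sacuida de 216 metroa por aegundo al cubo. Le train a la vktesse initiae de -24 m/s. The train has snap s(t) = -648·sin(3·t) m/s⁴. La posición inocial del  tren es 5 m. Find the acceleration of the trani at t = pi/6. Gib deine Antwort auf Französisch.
En partant du snap s(t) = -648·sin(3·t), nous prenons 2 primitives. La primitive du snap, avec j(0) = 216, donne le jerk: j(t) = 216·cos(3·t). La primitive du jerk est l'accélération. En utilisant a(0) = 0, nous obtenons a(t) = 72·sin(3·t). Nous avons l'accélération a(t) = 72·sin(3·t). En substituant t = pi/6: a(pi/6) = 72.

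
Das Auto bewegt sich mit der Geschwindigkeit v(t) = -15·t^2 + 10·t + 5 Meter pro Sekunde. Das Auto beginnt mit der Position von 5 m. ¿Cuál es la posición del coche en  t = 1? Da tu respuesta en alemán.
Um dies zu lösen, müssen wir 1 Integral unserer Gleichung für die Geschwindigkeit v(t) = -15·t^2 + 10·t + 5 finden. Mit ∫v(t)dt und Anwendung von x(0) = 5, finden wir x(t) = -5·t^3 + 5·t^2 + 5·t + 5. Wir haben die Position x(t) = -5·t^3 + 5·t^2 + 5·t + 5. Durch Einsetzen von t = 1: x(1) = 10.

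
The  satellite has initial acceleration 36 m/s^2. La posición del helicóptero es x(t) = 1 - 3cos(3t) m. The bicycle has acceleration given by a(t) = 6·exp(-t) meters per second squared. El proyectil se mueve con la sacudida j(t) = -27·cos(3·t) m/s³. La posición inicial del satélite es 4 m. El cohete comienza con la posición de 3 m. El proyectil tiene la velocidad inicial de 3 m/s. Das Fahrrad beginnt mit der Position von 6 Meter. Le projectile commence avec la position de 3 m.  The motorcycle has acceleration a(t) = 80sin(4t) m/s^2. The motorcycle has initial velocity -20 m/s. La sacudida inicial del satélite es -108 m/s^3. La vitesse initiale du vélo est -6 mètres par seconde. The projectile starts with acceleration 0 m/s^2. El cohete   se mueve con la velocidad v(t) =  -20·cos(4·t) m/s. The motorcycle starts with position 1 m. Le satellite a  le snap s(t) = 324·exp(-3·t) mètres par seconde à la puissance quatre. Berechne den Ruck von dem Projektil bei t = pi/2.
Wir haben den Ruck j(t) = -27·cos(3·t). Durch Einsetzen von t = pi/2: j(pi/2) = 0.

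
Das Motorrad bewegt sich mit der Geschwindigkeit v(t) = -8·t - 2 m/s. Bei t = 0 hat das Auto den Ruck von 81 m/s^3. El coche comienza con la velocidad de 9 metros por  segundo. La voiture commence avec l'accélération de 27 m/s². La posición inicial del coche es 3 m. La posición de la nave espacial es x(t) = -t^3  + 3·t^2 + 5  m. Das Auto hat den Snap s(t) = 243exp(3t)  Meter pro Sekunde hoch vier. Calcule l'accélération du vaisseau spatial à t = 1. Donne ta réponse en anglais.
We must differentiate our position equation x(t) = -t^3 + 3·t^2 + 5 2 times. Differentiating position, we get velocity: v(t) = -3·t^2 + 6·t. Differentiating velocity, we get acceleration: a(t) = 6 - 6·t. We have acceleration a(t) = 6 - 6·t. Substituting t = 1: a(1) = 0.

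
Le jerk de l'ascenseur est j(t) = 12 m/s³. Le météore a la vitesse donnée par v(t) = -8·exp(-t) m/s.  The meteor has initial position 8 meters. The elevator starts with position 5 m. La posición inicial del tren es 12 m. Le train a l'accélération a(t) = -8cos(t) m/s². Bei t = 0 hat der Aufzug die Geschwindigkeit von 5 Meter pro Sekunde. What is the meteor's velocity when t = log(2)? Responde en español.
De la ecuación de la velocidad v(t) = -8·exp(-t), sustituimos t = log(2) para obtener v = -4.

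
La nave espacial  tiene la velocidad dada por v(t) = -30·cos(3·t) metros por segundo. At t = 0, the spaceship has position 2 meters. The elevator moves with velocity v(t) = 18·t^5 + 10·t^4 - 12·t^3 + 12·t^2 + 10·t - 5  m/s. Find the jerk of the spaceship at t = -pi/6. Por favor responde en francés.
En partant de la vitesse v(t) = -30·cos(3·t), nous prenons 2 dérivées. La dérivée de la vitesse donne l'accélération: a(t) = 90·sin(3·t). En dérivant l'accélération, nous obtenons le jerk: j(t) = 270·cos(3·t). Nous avons le jerk j(t) = 270·cos(3·t). En substituant t = -pi/6: j(-pi/6) = 0.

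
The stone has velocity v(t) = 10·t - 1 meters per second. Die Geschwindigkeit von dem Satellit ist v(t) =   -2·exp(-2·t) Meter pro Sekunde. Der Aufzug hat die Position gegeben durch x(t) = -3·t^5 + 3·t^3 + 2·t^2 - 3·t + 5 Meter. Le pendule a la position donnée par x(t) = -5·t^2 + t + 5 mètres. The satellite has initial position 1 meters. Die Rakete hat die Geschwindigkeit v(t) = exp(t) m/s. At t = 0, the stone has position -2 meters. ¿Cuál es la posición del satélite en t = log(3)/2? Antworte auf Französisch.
Nous devons trouver l'intégrale de notre équation de la vitesse v(t) = -2·exp(-2·t) 1 fois. La primitive de la vitesse est la position. En utilisant x(0) = 1, nous obtenons x(t) = exp(-2·t). De l'équation de la position x(t) = exp(-2·t), nous substituons t = log(3)/2 pour obtenir x = 1/3.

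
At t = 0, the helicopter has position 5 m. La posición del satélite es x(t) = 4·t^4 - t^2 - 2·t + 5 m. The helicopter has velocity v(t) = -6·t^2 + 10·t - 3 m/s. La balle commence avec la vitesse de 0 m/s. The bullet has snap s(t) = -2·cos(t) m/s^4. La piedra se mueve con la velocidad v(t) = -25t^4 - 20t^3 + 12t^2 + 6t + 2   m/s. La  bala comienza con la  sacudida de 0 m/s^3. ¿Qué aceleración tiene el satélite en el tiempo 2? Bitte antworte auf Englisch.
To solve this, we need to take 2 derivatives of our position equation x(t) = 4·t^4 - t^2 - 2·t + 5. Differentiating position, we get velocity: v(t) = 16·t^3 - 2·t - 2. The derivative of velocity gives acceleration: a(t) = 48·t^2 - 2. Using a(t) = 48·t^2 - 2 and substituting t = 2, we find a = 190.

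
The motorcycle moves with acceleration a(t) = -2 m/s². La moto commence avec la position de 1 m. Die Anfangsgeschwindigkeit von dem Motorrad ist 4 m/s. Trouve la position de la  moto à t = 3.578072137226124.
Pour résoudre ceci, nous devons prendre 2 primitives de notre équation de l'accélération a(t) = -2. La primitive de l'accélération, avec v(0) = 4, donne la vitesse: v(t) = 4 - 2·t. En intégrant la vitesse et en utilisant la condition initiale x(0) = 1, nous obtenons x(t) = -t^2 + 4·t + 1. De l'équation de la position x(t) = -t^2 + 4·t + 1, nous substituons t = 3.578072137226124 pour obtenir x = 2.50968832971057.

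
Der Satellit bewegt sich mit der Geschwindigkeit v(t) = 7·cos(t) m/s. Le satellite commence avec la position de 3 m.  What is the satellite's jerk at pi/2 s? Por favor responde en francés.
En partant de la vitesse v(t) = 7·cos(t), nous prenons 2 dérivées. La dérivée de la vitesse donne l'accélération: a(t) = -7·sin(t). En prenant d/dt de a(t), nous trouvons j(t) = -7·cos(t). Nous avons le jerk j(t) = -7·cos(t). En substituant t = pi/2: j(pi/2) = 0.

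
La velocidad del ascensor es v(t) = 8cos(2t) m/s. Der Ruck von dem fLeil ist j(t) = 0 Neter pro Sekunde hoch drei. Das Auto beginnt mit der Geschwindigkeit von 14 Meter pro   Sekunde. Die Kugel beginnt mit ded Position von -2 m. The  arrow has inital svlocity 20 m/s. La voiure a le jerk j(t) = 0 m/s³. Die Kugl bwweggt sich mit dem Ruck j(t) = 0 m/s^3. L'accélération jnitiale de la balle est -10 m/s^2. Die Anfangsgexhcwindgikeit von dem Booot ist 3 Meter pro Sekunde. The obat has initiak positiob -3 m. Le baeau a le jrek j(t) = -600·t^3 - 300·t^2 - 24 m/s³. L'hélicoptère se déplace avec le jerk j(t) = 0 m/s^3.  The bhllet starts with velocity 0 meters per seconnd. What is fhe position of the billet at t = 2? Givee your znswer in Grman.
Wir müssen das Integral unserer Gleichung für den Ruck j(t) = 0 3-mal finden. Mit ∫j(t)dt und Anwendung von a(0) = -10, finden wir a(t) = -10. Durch Integration von der Beschleunigung und Verwendung der Anfangsbedingung v(0) = 0, erhalten wir v(t) = -10·t. Mit ∫v(t)dt und Anwendung von x(0) = -2, finden wir x(t) = -5·t^2 - 2. Mit x(t) = -5·t^2 - 2 und Einsetzen von t = 2, finden wir x = -22.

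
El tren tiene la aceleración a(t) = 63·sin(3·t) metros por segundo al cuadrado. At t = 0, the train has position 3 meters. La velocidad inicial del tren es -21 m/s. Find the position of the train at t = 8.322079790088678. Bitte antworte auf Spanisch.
Debemos encontrar la integral de nuestra ecuación de la aceleración a(t) = 63·sin(3·t) 2 veces. Tomando ∫a(t)dt y aplicando v(0) = -21, encontramos v(t) = -21·cos(3·t). Tomando ∫v(t)dt y aplicando x(0) = 3, encontramos x(t) = 3 - 7·sin(3·t). Tenemos la posición x(t) = 3 - 7·sin(3·t). Sustituyendo t = 8.322079790088678: x(8.322079790088678) = 4.16013524155233.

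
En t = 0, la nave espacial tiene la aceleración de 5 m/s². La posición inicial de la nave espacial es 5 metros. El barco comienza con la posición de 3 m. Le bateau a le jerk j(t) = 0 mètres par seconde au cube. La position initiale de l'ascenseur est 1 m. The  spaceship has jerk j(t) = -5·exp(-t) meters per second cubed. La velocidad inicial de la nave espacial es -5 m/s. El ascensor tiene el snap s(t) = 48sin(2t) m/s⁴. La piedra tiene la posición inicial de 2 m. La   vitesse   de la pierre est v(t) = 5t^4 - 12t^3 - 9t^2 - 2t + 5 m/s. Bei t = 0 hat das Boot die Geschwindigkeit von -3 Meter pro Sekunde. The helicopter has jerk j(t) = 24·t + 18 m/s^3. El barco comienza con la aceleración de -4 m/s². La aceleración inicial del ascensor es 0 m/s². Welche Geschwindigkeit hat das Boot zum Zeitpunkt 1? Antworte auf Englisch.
We must find the integral of our jerk equation j(t) = 0 2 times. The antiderivative of jerk, with a(0) = -4, gives acceleration: a(t) = -4. The antiderivative of acceleration is velocity. Using v(0) = -3, we get v(t) = -4·t - 3. We have velocity v(t) = -4·t - 3. Substituting t = 1: v(1) = -7.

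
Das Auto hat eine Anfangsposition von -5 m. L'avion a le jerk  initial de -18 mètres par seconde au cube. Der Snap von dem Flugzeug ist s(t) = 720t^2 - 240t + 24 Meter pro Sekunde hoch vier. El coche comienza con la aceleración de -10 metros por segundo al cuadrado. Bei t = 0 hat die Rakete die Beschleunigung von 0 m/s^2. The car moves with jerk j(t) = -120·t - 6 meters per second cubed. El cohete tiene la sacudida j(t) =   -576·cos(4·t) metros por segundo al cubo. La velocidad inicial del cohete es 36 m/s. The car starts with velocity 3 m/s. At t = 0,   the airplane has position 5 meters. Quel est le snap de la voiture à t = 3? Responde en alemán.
Wir müssen unsere Gleichung für den Ruck j(t) = -120·t - 6 1-mal ableiten. Durch Ableiten von dem Ruck erhalten wir den Snap: s(t) = -120. Mit s(t) = -120 und Einsetzen von t = 3, finden wir s = -120.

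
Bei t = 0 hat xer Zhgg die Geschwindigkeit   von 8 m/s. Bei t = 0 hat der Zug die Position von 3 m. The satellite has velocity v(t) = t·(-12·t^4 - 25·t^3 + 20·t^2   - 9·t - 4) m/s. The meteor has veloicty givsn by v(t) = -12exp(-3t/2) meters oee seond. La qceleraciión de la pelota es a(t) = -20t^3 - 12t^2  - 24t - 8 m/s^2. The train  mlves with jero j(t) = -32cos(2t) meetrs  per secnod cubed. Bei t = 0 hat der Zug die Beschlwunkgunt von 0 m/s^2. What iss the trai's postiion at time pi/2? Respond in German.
Wir müssen unsere Gleichung für den Ruck j(t) = -32·cos(2·t) 3-mal integrieren. Die Stammfunktion von dem Ruck, mit a(0) = 0, ergibt die Beschleunigung: a(t) = -16·sin(2·t). Durch Integration von der Beschleunigung und Verwendung der Anfangsbedingung v(0) = 8, erhalten wir v(t) = 8·cos(2·t). Mit ∫v(t)dt und Anwendung von x(0) = 3, finden wir x(t) = 4·sin(2·t) + 3. Mit x(t) = 4·sin(2·t) + 3 und Einsetzen von t = pi/2, finden wir x = 3.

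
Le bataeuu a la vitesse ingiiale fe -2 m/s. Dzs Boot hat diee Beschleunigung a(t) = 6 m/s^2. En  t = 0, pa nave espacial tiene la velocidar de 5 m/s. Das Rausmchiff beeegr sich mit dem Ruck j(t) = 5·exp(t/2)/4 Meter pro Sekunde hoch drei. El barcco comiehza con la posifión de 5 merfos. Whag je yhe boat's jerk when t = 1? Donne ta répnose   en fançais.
En partant de l'accélération a(t) = 6, nous prenons 1 dérivée. En dérivant l'accélération, nous obtenons le jerk: j(t) = 0. En utilisant j(t) = 0 et en substituant t = 1, nous trouvons j = 0.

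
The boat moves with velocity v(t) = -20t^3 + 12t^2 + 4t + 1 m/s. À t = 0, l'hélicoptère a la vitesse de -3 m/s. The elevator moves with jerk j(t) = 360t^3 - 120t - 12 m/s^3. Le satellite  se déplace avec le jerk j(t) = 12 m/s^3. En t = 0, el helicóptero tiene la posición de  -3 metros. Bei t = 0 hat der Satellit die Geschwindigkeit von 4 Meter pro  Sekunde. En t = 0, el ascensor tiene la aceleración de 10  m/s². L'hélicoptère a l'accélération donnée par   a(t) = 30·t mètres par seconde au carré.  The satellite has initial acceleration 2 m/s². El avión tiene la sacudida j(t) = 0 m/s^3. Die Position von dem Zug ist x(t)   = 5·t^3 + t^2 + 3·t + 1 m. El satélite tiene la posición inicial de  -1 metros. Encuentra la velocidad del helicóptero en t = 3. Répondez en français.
En partant de l'accélération a(t) = 30·t, nous prenons 1 intégrale. En prenant ∫a(t)dt et en appliquant v(0) = -3, nous trouvons v(t) = 15·t^2 - 3. De l'équation de la vitesse v(t) = 15·t^2 - 3, nous substituons t = 3 pour obtenir v = 132.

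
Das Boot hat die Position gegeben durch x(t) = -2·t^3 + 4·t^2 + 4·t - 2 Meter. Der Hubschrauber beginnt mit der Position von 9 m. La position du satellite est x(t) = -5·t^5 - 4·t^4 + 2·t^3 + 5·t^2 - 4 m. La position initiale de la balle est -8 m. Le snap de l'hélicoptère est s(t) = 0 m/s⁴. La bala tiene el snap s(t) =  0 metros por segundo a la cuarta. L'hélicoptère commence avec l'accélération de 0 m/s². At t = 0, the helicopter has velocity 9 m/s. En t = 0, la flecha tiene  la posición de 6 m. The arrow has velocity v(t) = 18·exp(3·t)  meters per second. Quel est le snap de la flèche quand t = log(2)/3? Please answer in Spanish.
Para resolver esto, necesitamos tomar 3 derivadas de nuestra ecuación de la velocidad v(t) = 18·exp(3·t). Tomando d/dt de v(t), encontramos a(t) = 54·exp(3·t). La derivada de la aceleración da la sacudida: j(t) = 162·exp(3·t). Tomando d/dt de j(t), encontramos s(t) = 486·exp(3·t). Usando s(t) = 486·exp(3·t) y sustituyendo t = log(2)/3, encontramos s = 972.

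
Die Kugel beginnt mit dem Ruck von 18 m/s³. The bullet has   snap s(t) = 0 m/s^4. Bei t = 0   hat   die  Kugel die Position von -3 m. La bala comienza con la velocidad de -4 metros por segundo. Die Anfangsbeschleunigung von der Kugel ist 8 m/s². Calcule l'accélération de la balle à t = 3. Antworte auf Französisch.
En partant du snap s(t) = 0, nous prenons 2 intégrales. L'intégrale du snap est le jerk. En utilisant j(0) = 18, nous obtenons j(t) = 18. La primitive du jerk, avec a(0) = 8, donne l'accélération: a(t) = 18·t + 8. Nous avons l'accélération a(t) = 18·t + 8. En substituant t = 3: a(3) = 62.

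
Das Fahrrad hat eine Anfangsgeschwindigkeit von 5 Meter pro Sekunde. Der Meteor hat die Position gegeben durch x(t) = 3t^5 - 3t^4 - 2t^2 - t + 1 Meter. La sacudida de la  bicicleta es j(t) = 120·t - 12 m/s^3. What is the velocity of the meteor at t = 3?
To solve this, we need to take 1 derivative of our position equation x(t) = 3·t^5 - 3·t^4 - 2·t^2 - t + 1. Differentiating position, we get velocity: v(t) = 15·t^4 - 12·t^3 - 4·t - 1. We have velocity v(t) = 15·t^4 - 12·t^3 - 4·t - 1. Substituting t = 3: v(3) = 878.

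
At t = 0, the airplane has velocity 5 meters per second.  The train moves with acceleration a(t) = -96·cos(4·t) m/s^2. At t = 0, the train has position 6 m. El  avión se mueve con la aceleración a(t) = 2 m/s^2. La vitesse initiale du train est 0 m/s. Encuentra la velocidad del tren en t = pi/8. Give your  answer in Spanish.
Debemos encontrar la integral de nuestra ecuación de la aceleración a(t) = -96·cos(4·t) 1 vez. La antiderivada de la aceleración es la velocidad. Usando v(0) = 0, obtenemos v(t) = -24·sin(4·t). Usando v(t) = -24·sin(4·t) y sustituyendo t = pi/8, encontramos v = -24.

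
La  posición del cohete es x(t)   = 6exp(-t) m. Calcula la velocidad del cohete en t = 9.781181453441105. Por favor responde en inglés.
Starting from position x(t) = 6·exp(-t), we take 1 derivative. Taking d/dt of x(t), we find v(t) = -6·exp(-t). We have velocity v(t) = -6·exp(-t). Substituting t = 9.781181453441105: v(9.781181453441105) = -0.000339029991426289.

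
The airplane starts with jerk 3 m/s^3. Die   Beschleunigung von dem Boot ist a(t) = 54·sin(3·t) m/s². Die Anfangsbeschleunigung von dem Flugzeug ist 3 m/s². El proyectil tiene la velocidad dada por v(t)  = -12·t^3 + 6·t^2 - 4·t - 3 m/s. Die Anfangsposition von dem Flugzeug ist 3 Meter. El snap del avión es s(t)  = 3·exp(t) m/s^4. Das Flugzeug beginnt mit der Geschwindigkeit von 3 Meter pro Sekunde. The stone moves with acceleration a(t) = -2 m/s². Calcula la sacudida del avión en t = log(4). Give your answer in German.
Ausgehend von dem Snap s(t) = 3·exp(t), nehmen wir 1 Integral. Durch Integration von dem Snap und Verwendung der Anfangsbedingung j(0) = 3, erhalten wir j(t) = 3·exp(t). Wir haben den Ruck j(t) = 3·exp(t). Durch Einsetzen von t = log(4): j(log(4)) = 12.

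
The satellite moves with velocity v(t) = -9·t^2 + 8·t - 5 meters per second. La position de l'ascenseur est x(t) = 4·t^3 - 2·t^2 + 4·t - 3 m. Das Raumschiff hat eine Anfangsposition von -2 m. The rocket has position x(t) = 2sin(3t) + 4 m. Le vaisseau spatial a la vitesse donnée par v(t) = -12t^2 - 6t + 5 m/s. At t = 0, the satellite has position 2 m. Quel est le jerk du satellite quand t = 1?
Pour résoudre ceci, nous devons prendre 2 dérivées de notre équation de la vitesse v(t) = -9·t^2 + 8·t - 5. En dérivant la vitesse, nous obtenons l'accélération: a(t) = 8 - 18·t. La dérivée de l'accélération donne le jerk: j(t) = -18. De l'équation du jerk j(t) = -18, nous substituons t = 1 pour obtenir j = -18.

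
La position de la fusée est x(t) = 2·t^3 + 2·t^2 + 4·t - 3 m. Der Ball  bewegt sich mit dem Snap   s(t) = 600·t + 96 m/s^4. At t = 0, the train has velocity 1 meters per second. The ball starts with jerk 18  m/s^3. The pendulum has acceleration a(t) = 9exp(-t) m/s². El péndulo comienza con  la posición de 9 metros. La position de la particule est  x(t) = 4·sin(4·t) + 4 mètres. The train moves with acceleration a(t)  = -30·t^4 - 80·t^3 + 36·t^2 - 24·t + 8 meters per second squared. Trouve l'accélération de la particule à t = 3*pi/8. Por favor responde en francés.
En partant de la position x(t) = 4·sin(4·t) + 4, nous prenons 2 dérivées. En prenant d/dt de x(t), nous trouvons v(t) = 16·cos(4·t). En dérivant la vitesse, nous obtenons l'accélération: a(t) = -64·sin(4·t). De l'équation de l'accélération a(t) = -64·sin(4·t), nous substituons t = 3*pi/8 pour obtenir a = 64.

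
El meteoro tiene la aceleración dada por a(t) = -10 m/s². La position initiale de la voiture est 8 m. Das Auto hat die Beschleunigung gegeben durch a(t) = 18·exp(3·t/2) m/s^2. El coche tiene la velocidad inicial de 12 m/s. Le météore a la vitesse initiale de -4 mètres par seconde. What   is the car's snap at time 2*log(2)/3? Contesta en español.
Partiendo de la aceleración a(t) = 18·exp(3·t/2), tomamos 2 derivadas. La derivada de la aceleración da la sacudida: j(t) = 27·exp(3·t/2). Derivando la sacudida, obtenemos el snap: s(t) = 81·exp(3·t/2)/2. De la ecuación del snap s(t) = 81·exp(3·t/2)/2, sustituimos t = 2*log(2)/3 para obtener s = 81.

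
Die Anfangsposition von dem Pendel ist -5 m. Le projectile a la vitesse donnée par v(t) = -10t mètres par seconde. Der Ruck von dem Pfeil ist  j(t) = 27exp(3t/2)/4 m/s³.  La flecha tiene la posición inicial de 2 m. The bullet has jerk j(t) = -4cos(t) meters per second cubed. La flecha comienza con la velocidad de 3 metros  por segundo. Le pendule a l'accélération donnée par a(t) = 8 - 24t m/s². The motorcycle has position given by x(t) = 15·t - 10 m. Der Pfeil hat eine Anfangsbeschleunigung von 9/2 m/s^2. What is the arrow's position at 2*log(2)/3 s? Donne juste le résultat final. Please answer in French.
x(2*log(2)/3) = 4.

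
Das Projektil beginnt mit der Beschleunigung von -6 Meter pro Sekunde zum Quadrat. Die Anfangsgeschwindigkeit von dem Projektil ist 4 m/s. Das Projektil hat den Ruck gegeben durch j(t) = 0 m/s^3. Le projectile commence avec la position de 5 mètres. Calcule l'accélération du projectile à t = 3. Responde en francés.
Nous devons trouver la primitive de notre équation du jerk j(t) = 0 1 fois. La primitive du jerk, avec a(0) = -6, donne l'accélération: a(t) = -6. Nous avons l'accélération a(t) = -6. En substituant t = 3: a(3) = -6.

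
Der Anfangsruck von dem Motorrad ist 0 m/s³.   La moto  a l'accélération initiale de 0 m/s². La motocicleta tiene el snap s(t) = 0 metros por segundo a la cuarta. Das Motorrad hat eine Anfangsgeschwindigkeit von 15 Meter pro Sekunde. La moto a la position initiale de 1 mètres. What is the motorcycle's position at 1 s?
To solve this, we need to take 4 integrals of our snap equation s(t) = 0. The integral of snap, with j(0) = 0, gives jerk: j(t) = 0. The integral of jerk is acceleration. Using a(0) = 0, we get a(t) = 0. Integrating acceleration and using the initial condition v(0) = 15, we get v(t) = 15. The integral of velocity, with x(0) = 1, gives position: x(t) = 15·t + 1. From the given position equation x(t) = 15·t + 1, we substitute t = 1 to get x = 16.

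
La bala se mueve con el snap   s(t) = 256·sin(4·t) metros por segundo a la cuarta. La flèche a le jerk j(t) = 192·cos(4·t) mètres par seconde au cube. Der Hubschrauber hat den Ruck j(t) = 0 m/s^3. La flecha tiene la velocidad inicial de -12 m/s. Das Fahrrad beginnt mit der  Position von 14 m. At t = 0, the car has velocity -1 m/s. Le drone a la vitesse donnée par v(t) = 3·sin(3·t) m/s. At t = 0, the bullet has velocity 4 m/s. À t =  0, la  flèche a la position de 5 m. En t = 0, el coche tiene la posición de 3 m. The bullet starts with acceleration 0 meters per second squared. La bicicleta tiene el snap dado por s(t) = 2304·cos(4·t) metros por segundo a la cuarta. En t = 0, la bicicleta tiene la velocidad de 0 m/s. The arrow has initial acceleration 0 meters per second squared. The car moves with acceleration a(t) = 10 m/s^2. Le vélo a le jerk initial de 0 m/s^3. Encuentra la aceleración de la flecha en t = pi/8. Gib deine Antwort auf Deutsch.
Um dies zu lösen, müssen wir 1 Integral unserer Gleichung für den Ruck j(t) = 192·cos(4·t) finden. Die Stammfunktion von dem Ruck, mit a(0) = 0, ergibt die Beschleunigung: a(t) = 48·sin(4·t). Wir haben die Beschleunigung a(t) = 48·sin(4·t). Durch Einsetzen von t = pi/8: a(pi/8) = 48.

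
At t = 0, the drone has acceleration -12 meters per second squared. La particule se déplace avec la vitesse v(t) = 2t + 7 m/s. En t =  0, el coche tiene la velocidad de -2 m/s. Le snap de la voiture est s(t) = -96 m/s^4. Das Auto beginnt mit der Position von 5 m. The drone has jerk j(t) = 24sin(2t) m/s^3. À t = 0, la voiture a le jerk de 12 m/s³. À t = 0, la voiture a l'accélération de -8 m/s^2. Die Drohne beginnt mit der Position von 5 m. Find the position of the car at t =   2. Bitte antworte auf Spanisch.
Para resolver esto, necesitamos tomar 4 antiderivadas de nuestra ecuación del snap s(t) = -96. Integrando el snap y usando la condición inicial j(0) = 12, obtenemos j(t) = 12 - 96·t. La integral de la sacudida, con a(0) = -8, da la aceleración: a(t) = -48·t^2 + 12·t - 8. Integrando la aceleración y usando la condición inicial v(0) = -2, obtenemos v(t) = -16·t^3 + 6·t^2 - 8·t - 2. La integral de la velocidad, con x(0) = 5, da la posición: x(t) = -4·t^4 + 2·t^3 - 4·t^2 - 2·t + 5. De la ecuación de la posición x(t) = -4·t^4 + 2·t^3 - 4·t^2 - 2·t + 5, sustituimos t = 2 para obtener x = -63.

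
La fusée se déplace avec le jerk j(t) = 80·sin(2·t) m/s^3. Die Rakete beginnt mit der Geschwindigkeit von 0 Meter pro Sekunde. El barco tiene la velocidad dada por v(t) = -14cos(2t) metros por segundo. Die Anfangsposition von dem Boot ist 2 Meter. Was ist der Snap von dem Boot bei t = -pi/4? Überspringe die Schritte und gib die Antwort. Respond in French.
À t = -pi/4, s = 112.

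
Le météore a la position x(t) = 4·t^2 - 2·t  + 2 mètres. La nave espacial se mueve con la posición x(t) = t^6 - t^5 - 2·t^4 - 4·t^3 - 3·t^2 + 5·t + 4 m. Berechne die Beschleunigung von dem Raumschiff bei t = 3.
Um dies zu lösen, müssen wir 2 Ableitungen unserer Gleichung für die Position x(t) = t^6 - t^5 - 2·t^4 - 4·t^3 - 3·t^2 + 5·t + 4 nehmen. Die Ableitung von der Position ergibt die Geschwindigkeit: v(t) = 6·t^5 - 5·t^4 - 8·t^3 - 12·t^2 - 6·t + 5. Mit d/dt von v(t) finden wir a(t) = 30·t^4 - 20·t^3 - 24·t^2 - 24·t - 6. Wir haben die Beschleunigung a(t) = 30·t^4 - 20·t^3 - 24·t^2 - 24·t - 6. Durch Einsetzen von t = 3: a(3) = 1596.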